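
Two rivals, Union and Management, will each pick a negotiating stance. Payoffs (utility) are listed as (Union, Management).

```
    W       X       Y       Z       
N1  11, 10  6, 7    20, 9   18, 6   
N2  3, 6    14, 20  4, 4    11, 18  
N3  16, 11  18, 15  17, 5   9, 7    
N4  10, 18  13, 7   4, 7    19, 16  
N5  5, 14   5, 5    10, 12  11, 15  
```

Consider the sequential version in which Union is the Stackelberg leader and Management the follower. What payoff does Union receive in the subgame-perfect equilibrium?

18

Backward induction with Union moving first.
- N1 → Management plays W (best of 10, 7, 9, 6); Union gets 11.
- N2 → Management plays X (best of 6, 20, 4, 18); Union gets 14.
- N3 → Management plays X (best of 11, 15, 5, 7); Union gets 18.
- N4 → Management plays W (best of 18, 7, 7, 16); Union gets 10.
- N5 → Management plays Z (best of 14, 5, 12, 15); Union gets 11.
Union's induced payoffs are 11, 14, 18, 10, 11, so Union commits to N3. Subgame-perfect outcome: (N3, X) with payoffs (18, 15).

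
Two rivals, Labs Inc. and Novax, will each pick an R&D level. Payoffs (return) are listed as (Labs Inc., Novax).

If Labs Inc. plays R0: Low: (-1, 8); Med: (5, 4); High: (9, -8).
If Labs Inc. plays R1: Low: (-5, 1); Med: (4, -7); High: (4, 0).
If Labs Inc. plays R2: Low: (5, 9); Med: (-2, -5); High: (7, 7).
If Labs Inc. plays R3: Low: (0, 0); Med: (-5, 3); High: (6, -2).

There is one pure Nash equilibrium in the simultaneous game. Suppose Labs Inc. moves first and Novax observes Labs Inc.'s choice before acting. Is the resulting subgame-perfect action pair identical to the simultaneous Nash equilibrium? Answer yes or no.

Backward induction with Labs Inc. moving first.
- R0 → Novax plays Low (best of 8, 4, -8); Labs Inc. gets -1.
- R1 → Novax plays Low (best of 1, -7, 0); Labs Inc. gets -5.
- R2 → Novax plays Low (best of 9, -5, 7); Labs Inc. gets 5.
- R3 → Novax plays Med (best of 0, 3, -2); Labs Inc. gets -5.
Among -1, -5, 5, -5, the best is 5 at R2. Subgame-perfect outcome: (R2, Low) with payoffs (5, 9).
Under simultaneous play:
Labs Inc.'s best replies: Low→R2; Med→R0; High→R0.
Novax's best replies: R0→Low; R1→Low; R2→Low; R3→Med.
Only (R2, Low) has each player best-responding; Nash payoffs (5, 9).
Sequential outcome (R2, Low) coincides with the Nash profile (R2, Low).

yes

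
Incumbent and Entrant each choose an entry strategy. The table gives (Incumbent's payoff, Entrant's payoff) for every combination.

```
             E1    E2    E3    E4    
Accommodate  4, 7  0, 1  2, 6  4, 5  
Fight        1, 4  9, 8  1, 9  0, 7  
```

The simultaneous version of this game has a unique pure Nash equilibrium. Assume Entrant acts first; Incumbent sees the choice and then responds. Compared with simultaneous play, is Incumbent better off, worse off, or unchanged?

Work backward from Incumbent's decision.
- E1 → Incumbent plays Accommodate (best of 4, 1); Entrant gets 7.
- E2 → Incumbent plays Fight (best of 0, 9); Entrant gets 8.
- E3 → Incumbent plays Accommodate (best of 2, 1); Entrant gets 6.
- E4 → Incumbent plays Accommodate (best of 4, 0); Entrant gets 5.
Entrant's induced payoffs are 7, 8, 6, 5, so Entrant commits to E2. Subgame-perfect outcome: (Fight, E2) with payoffs (9, 8).
For the simultaneous game, intersect best replies.
Incumbent's best replies: E1→Accommodate; E2→Fight; E3→Accommodate; E4→Accommodate.
Entrant's best replies: Accommodate→E1; Fight→E3.
Only (Accommodate, E1) has each player best-responding; Nash payoffs (4, 7).
Incumbent earns 9 sequentially versus 4 at the Nash outcome: better off.

better off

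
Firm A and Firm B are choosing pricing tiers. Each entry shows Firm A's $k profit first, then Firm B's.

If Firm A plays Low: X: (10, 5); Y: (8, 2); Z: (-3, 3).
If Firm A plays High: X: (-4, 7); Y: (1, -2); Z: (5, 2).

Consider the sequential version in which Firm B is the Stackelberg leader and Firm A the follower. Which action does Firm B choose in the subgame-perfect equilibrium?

Solve by backward induction (Firm B leads).
- X: Firm A compares 10, -4 and picks Low; Firm B would get 5.
- Y: Firm A compares 8, 1 and picks Low; Firm B would get 2.
- Z: Firm A compares -3, 5 and picks High; Firm B would get 2.
Firm B's induced payoffs are 5, 2, 2, so Firm B commits to X. Subgame-perfect outcome: (Low, X) with payoffs (10, 5).

X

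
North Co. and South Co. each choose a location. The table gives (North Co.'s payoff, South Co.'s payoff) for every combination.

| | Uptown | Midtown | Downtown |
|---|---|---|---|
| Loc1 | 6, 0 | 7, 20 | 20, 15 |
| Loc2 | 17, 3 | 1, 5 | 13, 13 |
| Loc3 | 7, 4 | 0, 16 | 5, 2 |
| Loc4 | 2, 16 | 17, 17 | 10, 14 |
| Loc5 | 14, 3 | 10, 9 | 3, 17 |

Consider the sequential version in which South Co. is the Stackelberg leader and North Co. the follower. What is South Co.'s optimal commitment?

North Co. best-responds to each possible South Co. move:
- Uptown → North Co. plays Loc2 (best of 6, 17, 7, 2, 14); South Co. gets 3.
- Midtown → North Co. plays Loc4 (best of 7, 1, 0, 17, 10); South Co. gets 17.
- Downtown → North Co. plays Loc1 (best of 20, 13, 5, 10, 3); South Co. gets 15.
Among 3, 17, 15, the best is 17 at Midtown. Subgame-perfect outcome: (Loc4, Midtown) with payoffs (17, 17).

Midtown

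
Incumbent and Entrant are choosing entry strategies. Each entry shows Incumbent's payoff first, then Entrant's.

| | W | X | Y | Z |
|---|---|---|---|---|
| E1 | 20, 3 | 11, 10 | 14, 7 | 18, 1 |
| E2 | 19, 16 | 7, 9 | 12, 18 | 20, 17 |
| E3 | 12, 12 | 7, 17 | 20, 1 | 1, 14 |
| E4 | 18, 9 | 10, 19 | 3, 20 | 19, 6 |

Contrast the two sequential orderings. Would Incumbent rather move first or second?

second

If Incumbent leads: Entrant's best replies are E1→X, E2→Y, E3→X, E4→Y; Incumbent's induced payoffs 11, 12, 7, 3; outcome (E2, Y), payoffs (12, 18).
If Entrant leads: Incumbent's best replies are W→E1, X→E1, Y→E3, Z→E2; Entrant's induced payoffs 3, 10, 1, 17; outcome (E2, Z), payoffs (20, 17).
Incumbent gets 12 moving first and 20 moving second, so Incumbent prefers to move second.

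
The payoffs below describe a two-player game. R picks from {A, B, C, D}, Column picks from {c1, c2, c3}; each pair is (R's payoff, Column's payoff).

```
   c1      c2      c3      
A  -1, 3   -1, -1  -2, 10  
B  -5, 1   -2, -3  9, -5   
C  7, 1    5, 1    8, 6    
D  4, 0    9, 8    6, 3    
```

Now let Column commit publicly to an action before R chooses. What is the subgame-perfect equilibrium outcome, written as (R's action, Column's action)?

(D, c2)

Solve by backward induction (Column leads).
- c1 → R plays C (best of -1, -5, 7, 4); Column gets 1.
- c2 → R plays D (best of -1, -2, 5, 9); Column gets 8.
- c3 → R plays B (best of -2, 9, 8, 6); Column gets -5.
Column's induced payoffs are 1, 8, -5, so Column commits to c2. Subgame-perfect outcome: (D, c2) with payoffs (9, 8).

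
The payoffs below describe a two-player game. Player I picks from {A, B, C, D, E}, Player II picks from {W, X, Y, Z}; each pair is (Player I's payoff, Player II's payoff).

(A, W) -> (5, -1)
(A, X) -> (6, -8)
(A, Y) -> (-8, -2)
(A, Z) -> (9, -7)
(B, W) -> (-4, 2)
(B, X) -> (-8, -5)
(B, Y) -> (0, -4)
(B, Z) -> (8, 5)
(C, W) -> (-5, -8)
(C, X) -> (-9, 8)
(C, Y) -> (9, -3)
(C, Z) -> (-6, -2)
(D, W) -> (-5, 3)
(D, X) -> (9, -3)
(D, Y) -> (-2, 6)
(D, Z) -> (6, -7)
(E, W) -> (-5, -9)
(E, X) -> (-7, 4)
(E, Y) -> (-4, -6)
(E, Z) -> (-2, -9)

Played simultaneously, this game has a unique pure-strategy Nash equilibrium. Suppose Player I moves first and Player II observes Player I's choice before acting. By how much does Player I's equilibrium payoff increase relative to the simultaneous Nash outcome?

3

Player II best-responds to each possible Player I move:
- A: Player II compares -1, -8, -2, -7 and picks W; Player I would get 5.
- B: Player II compares 2, -5, -4, 5 and picks Z; Player I would get 8.
- C: Player II compares -8, 8, -3, -2 and picks X; Player I would get -9.
- D: Player II compares 3, -3, 6, -7 and picks Y; Player I would get -2.
- E: Player II compares -9, 4, -6, -9 and picks X; Player I would get -7.
Maximizing over 5, 8, -9, -2, -7, Player I chooses B. Subgame-perfect outcome: (B, Z) with payoffs (8, 5).
For the simultaneous game, intersect best replies.
Player I's best replies: W→A; X→D; Y→C; Z→A.
Player II's best replies: A→W; B→Z; C→X; D→Y; E→X.
Only (A, W) has each player best-responding; Nash payoffs (5, -1).
Player I's commitment gain: 8 − 5 = 3.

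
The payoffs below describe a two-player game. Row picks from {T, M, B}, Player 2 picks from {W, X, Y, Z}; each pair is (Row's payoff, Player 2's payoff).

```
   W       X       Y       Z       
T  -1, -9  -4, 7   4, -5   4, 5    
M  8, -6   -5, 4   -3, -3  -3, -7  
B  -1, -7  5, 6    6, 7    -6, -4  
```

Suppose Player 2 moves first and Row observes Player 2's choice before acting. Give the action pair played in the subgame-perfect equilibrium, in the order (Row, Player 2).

(B, Y)

Backward induction with Player 2 moving first.
- W: Row compares -1, 8, -1 and picks M; Player 2 would get -6.
- X: Row compares -4, -5, 5 and picks B; Player 2 would get 6.
- Y: Row compares 4, -3, 6 and picks B; Player 2 would get 7.
- Z: Row compares 4, -3, -6 and picks T; Player 2 would get 5.
Maximizing over -6, 6, 7, 5, Player 2 chooses Y. Subgame-perfect outcome: (B, Y) with payoffs (6, 7).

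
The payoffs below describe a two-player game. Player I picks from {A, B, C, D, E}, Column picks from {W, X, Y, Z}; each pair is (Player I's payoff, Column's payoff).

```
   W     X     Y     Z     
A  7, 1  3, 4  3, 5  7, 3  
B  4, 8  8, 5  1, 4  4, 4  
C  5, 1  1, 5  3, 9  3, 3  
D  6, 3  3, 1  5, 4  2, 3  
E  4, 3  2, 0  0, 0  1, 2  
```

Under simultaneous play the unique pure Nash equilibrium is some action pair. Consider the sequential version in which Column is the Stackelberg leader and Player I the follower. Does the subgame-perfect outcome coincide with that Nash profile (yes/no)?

no

Player I best-responds to each possible Column move:
- W: Player I compares 7, 4, 5, 6, 4 and picks A; Column would get 1.
- X: Player I compares 3, 8, 1, 3, 2 and picks B; Column would get 5.
- Y: Player I compares 3, 1, 3, 5, 0 and picks D; Column would get 4.
- Z: Player I compares 7, 4, 3, 2, 1 and picks A; Column would get 3.
Among 1, 5, 4, 3, the best is 5 at X. Subgame-perfect outcome: (B, X) with payoffs (8, 5).
Under simultaneous play:
Player I's best replies: W→A; X→B; Y→D; Z→A.
Column's best replies: A→Y; B→W; C→Y; D→Y; E→W.
The unique mutual best reply is (D, Y), giving (5, 4).
Sequential outcome (B, X) differs from the Nash profile (D, Y).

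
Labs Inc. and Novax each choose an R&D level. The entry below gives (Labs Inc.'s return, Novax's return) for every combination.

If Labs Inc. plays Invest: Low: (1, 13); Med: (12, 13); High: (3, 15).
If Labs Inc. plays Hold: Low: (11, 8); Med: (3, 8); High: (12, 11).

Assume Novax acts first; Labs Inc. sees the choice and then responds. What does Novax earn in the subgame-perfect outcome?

13

Labs Inc. best-responds to each possible Novax move:
- Low → Labs Inc. plays Hold (best of 1, 11); Novax gets 8.
- Med → Labs Inc. plays Invest (best of 12, 3); Novax gets 13.
- High → Labs Inc. plays Hold (best of 3, 12); Novax gets 11.
Maximizing over 8, 13, 11, Novax chooses Med. Subgame-perfect outcome: (Invest, Med) with payoffs (12, 13).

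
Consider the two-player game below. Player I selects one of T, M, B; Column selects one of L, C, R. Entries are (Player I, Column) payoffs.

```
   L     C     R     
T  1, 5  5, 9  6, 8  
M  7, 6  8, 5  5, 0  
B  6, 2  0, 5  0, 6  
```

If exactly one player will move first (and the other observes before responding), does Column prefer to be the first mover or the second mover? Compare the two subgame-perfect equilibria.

first

If Player I leads: Column's best replies are T→C, M→L, B→R; Player I's induced payoffs 5, 7, 0; outcome (M, L), payoffs (7, 6).
If Column leads: Player I's best replies are L→M, C→M, R→T; Column's induced payoffs 6, 5, 8; outcome (T, R), payoffs (6, 8).
Column gets 8 moving first and 6 moving second, so Column prefers to move first.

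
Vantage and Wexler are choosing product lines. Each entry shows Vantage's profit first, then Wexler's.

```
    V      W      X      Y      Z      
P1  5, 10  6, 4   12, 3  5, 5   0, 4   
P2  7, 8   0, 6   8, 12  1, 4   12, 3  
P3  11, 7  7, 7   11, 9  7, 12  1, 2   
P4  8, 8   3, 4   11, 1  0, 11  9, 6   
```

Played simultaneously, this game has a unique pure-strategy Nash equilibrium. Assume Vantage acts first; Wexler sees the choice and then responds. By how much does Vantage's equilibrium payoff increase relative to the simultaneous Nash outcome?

1

Backward induction with Vantage moving first.
- P1: BR = V, leader payoff 5.
- P2: BR = X, leader payoff 8.
- P3: BR = Y, leader payoff 7.
- P4: BR = Y, leader payoff 0.
Among 5, 8, 7, 0, the best is 8 at P2. Subgame-perfect outcome: (P2, X) with payoffs (8, 12).
Under simultaneous play:
Vantage's best replies: V→P3; W→P3; X→P1; Y→P3; Z→P2.
Wexler's best replies: P1→V; P2→X; P3→Y; P4→Y.
The unique mutual best reply is (P3, Y), giving (7, 12).
Vantage's commitment gain: 8 − 7 = 1.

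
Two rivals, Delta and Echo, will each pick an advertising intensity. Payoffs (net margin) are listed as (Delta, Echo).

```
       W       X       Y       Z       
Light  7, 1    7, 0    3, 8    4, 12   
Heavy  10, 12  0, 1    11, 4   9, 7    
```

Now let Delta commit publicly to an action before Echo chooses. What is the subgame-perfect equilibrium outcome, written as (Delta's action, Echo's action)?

Work backward from Echo's decision.
- Light: Echo compares 1, 0, 8, 12 and picks Z; Delta would get 4.
- Heavy: Echo compares 12, 1, 4, 7 and picks W; Delta would get 10.
Maximizing over 4, 10, Delta chooses Heavy. Subgame-perfect outcome: (Heavy, W) with payoffs (10, 12).

(Heavy, W)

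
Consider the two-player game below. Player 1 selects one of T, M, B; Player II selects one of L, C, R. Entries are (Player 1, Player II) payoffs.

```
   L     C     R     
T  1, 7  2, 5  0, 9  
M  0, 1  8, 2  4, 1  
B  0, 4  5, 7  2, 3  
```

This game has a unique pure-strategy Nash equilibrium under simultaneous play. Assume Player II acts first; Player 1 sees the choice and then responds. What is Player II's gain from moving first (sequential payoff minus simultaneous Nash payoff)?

5

Backward induction with Player II moving first.
- L → Player 1 plays T (best of 1, 0, 0); Player II gets 7.
- C → Player 1 plays M (best of 2, 8, 5); Player II gets 2.
- R → Player 1 plays M (best of 0, 4, 2); Player II gets 1.
Maximizing over 7, 2, 1, Player II chooses L. Subgame-perfect outcome: (T, L) with payoffs (1, 7).
Now find the simultaneous Nash equilibrium.
Player 1's best replies: L→T; C→M; R→M.
Player II's best replies: T→R; M→C; B→C.
Only (M, C) has each player best-responding; Nash payoffs (8, 2).
Player II's commitment gain: 7 − 2 = 5.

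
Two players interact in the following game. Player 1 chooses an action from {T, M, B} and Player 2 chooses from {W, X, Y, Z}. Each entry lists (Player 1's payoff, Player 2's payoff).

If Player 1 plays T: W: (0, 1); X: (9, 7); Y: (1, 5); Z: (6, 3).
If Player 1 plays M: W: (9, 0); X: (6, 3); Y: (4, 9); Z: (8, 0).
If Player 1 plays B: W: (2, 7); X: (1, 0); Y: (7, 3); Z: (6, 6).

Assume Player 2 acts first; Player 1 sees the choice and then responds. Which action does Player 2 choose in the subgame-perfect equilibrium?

X

Solve by backward induction (Player 2 leads).
- W: Player 1 compares 0, 9, 2 and picks M; Player 2 would get 0.
- X: Player 1 compares 9, 6, 1 and picks T; Player 2 would get 7.
- Y: Player 1 compares 1, 4, 7 and picks B; Player 2 would get 3.
- Z: Player 1 compares 6, 8, 6 and picks M; Player 2 would get 0.
Maximizing over 0, 7, 3, 0, Player 2 chooses X. Subgame-perfect outcome: (T, X) with payoffs (9, 7).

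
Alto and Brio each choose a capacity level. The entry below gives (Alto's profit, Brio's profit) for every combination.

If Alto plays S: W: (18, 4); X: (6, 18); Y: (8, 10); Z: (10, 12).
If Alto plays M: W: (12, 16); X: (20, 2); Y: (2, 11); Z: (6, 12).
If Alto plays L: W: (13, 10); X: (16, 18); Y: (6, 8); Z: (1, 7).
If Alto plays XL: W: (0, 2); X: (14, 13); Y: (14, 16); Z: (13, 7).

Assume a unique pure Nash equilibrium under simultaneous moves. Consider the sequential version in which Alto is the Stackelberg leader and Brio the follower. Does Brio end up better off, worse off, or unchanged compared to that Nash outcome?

better off

Brio best-responds to each possible Alto move:
- S → Brio plays X (best of 4, 18, 10, 12); Alto gets 6.
- M → Brio plays W (best of 16, 2, 11, 12); Alto gets 12.
- L → Brio plays X (best of 10, 18, 8, 7); Alto gets 16.
- XL → Brio plays Y (best of 2, 13, 16, 7); Alto gets 14.
Alto's induced payoffs are 6, 12, 16, 14, so Alto commits to L. Subgame-perfect outcome: (L, X) with payoffs (16, 18).
Under simultaneous play:
Alto's best replies: W→S; X→M; Y→XL; Z→XL.
Brio's best replies: S→X; M→W; L→X; XL→Y.
Only (XL, Y) has each player best-responding; Nash payoffs (14, 16).
Brio earns 18 sequentially versus 16 at the Nash outcome: better off.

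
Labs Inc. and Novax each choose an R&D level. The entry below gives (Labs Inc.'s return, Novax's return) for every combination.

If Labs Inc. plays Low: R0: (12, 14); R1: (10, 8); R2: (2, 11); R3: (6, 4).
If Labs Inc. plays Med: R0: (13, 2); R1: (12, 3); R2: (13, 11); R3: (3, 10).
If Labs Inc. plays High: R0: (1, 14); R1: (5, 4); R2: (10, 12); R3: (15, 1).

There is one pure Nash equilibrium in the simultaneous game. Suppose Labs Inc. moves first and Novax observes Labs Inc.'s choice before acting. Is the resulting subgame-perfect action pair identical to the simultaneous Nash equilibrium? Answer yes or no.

yes

Backward induction with Labs Inc. moving first.
- Low → Novax plays R0 (best of 14, 8, 11, 4); Labs Inc. gets 12.
- Med → Novax plays R2 (best of 2, 3, 11, 10); Labs Inc. gets 13.
- High → Novax plays R0 (best of 14, 4, 12, 1); Labs Inc. gets 1.
Maximizing over 12, 13, 1, Labs Inc. chooses Med. Subgame-perfect outcome: (Med, R2) with payoffs (13, 11).
For the simultaneous game, intersect best replies.
Labs Inc.'s best replies: R0→Med; R1→Med; R2→Med; R3→High.
Novax's best replies: Low→R0; Med→R2; High→R0.
Only (Med, R2) has each player best-responding; Nash payoffs (13, 11).
Sequential outcome (Med, R2) coincides with the Nash profile (Med, R2).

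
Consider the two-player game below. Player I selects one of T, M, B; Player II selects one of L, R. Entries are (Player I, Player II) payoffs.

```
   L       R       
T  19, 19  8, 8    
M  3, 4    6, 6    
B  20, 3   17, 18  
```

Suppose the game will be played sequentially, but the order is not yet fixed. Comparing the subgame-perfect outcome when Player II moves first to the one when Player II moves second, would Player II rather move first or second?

second

If Player I leads: Player II's best replies are T→L, M→R, B→R; Player I's induced payoffs 19, 6, 17; outcome (T, L), payoffs (19, 19).
If Player II leads: Player I's best replies are L→B, R→B; Player II's induced payoffs 3, 18; outcome (B, R), payoffs (17, 18).
Player II gets 18 moving first and 19 moving second, so Player II prefers to move second.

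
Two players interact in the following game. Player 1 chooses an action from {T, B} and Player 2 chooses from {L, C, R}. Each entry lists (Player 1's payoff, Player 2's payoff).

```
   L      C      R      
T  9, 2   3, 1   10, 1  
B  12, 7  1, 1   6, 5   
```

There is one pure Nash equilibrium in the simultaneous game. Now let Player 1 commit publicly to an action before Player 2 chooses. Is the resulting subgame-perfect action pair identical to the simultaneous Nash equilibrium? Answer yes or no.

yes

Backward induction with Player 1 moving first.
- T → Player 2 plays L (best of 2, 1, 1); Player 1 gets 9.
- B → Player 2 plays L (best of 7, 1, 5); Player 1 gets 12.
Maximizing over 9, 12, Player 1 chooses B. Subgame-perfect outcome: (B, L) with payoffs (12, 7).
For the simultaneous game, intersect best replies.
Player 1's best replies: L→B; C→T; R→T.
Player 2's best replies: T→L; B→L.
The unique mutual best reply is (B, L), giving (12, 7).
Sequential outcome (B, L) coincides with the Nash profile (B, L).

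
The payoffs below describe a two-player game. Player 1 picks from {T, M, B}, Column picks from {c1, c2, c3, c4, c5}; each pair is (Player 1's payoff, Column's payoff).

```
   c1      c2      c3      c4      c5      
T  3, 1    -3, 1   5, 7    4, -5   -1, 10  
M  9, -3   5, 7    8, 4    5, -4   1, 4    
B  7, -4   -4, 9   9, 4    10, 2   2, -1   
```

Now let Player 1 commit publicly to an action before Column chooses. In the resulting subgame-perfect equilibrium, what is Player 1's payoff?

Solve by backward induction (Player 1 leads).
- T: BR = c5, leader payoff -1.
- M: BR = c2, leader payoff 5.
- B: BR = c2, leader payoff -4.
Among -1, 5, -4, the best is 5 at M. Subgame-perfect outcome: (M, c2) with payoffs (5, 7).

5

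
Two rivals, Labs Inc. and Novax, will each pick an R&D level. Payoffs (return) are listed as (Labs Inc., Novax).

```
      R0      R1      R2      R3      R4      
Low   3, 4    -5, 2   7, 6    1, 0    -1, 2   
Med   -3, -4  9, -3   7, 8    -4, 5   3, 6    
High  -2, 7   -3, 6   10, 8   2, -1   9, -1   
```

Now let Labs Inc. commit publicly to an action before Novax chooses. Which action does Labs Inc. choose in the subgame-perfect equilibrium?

Work backward from Novax's decision.
- Low: BR = R2, leader payoff 7.
- Med: BR = R2, leader payoff 7.
- High: BR = R2, leader payoff 10.
Labs Inc.'s induced payoffs are 7, 7, 10, so Labs Inc. commits to High. Subgame-perfect outcome: (High, R2) with payoffs (10, 8).

High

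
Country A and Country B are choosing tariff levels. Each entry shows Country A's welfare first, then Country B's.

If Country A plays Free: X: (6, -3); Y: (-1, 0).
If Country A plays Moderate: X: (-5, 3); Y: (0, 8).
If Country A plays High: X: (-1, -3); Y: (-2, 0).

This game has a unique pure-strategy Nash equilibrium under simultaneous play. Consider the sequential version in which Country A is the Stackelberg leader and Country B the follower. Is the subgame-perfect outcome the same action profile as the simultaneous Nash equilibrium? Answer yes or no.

Solve by backward induction (Country A leads).
- Free: Country B compares -3, 0 and picks Y; Country A would get -1.
- Moderate: Country B compares 3, 8 and picks Y; Country A would get 0.
- High: Country B compares -3, 0 and picks Y; Country A would get -2.
Maximizing over -1, 0, -2, Country A chooses Moderate. Subgame-perfect outcome: (Moderate, Y) with payoffs (0, 8).
Now find the simultaneous Nash equilibrium.
Country A's best replies: X→Free; Y→Moderate.
Country B's best replies: Free→Y; Moderate→Y; High→Y.
Only (Moderate, Y) has each player best-responding; Nash payoffs (0, 8).
Sequential outcome (Moderate, Y) coincides with the Nash profile (Moderate, Y).

yes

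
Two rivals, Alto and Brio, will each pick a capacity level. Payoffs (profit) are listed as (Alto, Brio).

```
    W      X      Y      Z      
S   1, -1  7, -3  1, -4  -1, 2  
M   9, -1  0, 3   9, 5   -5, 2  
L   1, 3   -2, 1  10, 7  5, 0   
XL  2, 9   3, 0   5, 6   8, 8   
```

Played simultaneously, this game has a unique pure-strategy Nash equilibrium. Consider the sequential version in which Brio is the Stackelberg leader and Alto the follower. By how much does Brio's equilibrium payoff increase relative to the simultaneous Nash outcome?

Solve by backward induction (Brio leads).
- W: Alto compares 1, 9, 1, 2 and picks M; Brio would get -1.
- X: Alto compares 7, 0, -2, 3 and picks S; Brio would get -3.
- Y: Alto compares 1, 9, 10, 5 and picks L; Brio would get 7.
- Z: Alto compares -1, -5, 5, 8 and picks XL; Brio would get 8.
Among -1, -3, 7, 8, the best is 8 at Z. Subgame-perfect outcome: (XL, Z) with payoffs (8, 8).
Now find the simultaneous Nash equilibrium.
Alto's best replies: W→M; X→S; Y→L; Z→XL.
Brio's best replies: S→Z; M→Y; L→Y; XL→W.
Only (L, Y) has each player best-responding; Nash payoffs (10, 7).
Brio's commitment gain: 8 − 7 = 1.

1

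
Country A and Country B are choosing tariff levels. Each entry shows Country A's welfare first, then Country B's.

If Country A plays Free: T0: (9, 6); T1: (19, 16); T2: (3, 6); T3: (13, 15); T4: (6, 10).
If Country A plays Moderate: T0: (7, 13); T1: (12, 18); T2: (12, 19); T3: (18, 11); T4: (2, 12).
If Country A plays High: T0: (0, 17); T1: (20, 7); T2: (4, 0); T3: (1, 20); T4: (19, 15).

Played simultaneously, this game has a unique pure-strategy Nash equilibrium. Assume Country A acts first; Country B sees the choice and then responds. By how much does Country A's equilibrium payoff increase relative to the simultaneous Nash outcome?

Work backward from Country B's decision.
- Free → Country B plays T1 (best of 6, 16, 6, 15, 10); Country A gets 19.
- Moderate → Country B plays T2 (best of 13, 18, 19, 11, 12); Country A gets 12.
- High → Country B plays T3 (best of 17, 7, 0, 20, 15); Country A gets 1.
Among 19, 12, 1, the best is 19 at Free. Subgame-perfect outcome: (Free, T1) with payoffs (19, 16).
For the simultaneous game, intersect best replies.
Country A's best replies: T0→Free; T1→High; T2→Moderate; T3→Moderate; T4→High.
Country B's best replies: Free→T1; Moderate→T2; High→T3.
Only (Moderate, T2) has each player best-responding; Nash payoffs (12, 19).
Country A's commitment gain: 19 − 12 = 7.

7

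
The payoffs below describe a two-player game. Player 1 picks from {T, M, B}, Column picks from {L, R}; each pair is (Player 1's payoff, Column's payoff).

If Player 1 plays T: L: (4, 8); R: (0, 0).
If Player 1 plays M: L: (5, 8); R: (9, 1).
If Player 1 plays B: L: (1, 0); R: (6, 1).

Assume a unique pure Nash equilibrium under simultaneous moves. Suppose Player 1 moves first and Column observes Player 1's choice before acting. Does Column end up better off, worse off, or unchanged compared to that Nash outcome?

Solve by backward induction (Player 1 leads).
- T: Column compares 8, 0 and picks L; Player 1 would get 4.
- M: Column compares 8, 1 and picks L; Player 1 would get 5.
- B: Column compares 0, 1 and picks R; Player 1 would get 6.
Maximizing over 4, 5, 6, Player 1 chooses B. Subgame-perfect outcome: (B, R) with payoffs (6, 1).
Now find the simultaneous Nash equilibrium.
Player 1's best replies: L→M; R→M.
Column's best replies: T→L; M→L; B→R.
Only (M, L) has each player best-responding; Nash payoffs (5, 8).
Column earns 1 sequentially versus 8 at the Nash outcome: worse off.

worse off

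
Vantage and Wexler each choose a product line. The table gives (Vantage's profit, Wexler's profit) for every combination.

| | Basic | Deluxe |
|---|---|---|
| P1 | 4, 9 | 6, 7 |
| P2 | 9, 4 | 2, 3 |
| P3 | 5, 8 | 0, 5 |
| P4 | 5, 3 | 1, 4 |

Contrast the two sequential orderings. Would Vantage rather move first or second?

first

If Vantage leads: Wexler's best replies are P1→Basic, P2→Basic, P3→Basic, P4→Deluxe; Vantage's induced payoffs 4, 9, 5, 1; outcome (P2, Basic), payoffs (9, 4).
If Wexler leads: Vantage's best replies are Basic→P2, Deluxe→P1; Wexler's induced payoffs 4, 7; outcome (P1, Deluxe), payoffs (6, 7).
Vantage gets 9 moving first and 6 moving second, so Vantage prefers to move first.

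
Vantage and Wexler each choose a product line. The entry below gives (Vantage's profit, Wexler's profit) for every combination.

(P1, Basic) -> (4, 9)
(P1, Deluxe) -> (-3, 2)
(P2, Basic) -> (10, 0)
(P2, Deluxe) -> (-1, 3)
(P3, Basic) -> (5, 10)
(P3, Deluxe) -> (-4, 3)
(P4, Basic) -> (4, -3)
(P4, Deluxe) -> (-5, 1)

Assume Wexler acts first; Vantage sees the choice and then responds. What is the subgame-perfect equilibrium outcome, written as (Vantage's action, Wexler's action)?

Work backward from Vantage's decision.
- Basic: Vantage compares 4, 10, 5, 4 and picks P2; Wexler would get 0.
- Deluxe: Vantage compares -3, -1, -4, -5 and picks P2; Wexler would get 3.
Wexler's induced payoffs are 0, 3, so Wexler commits to Deluxe. Subgame-perfect outcome: (P2, Deluxe) with payoffs (-1, 3).

(P2, Deluxe)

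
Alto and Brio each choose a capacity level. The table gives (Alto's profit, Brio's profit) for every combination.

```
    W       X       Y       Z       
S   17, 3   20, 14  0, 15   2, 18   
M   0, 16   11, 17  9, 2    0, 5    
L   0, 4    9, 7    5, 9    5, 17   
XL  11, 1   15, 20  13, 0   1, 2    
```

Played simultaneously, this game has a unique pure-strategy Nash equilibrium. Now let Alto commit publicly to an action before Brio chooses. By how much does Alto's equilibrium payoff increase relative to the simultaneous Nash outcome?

10

Backward induction with Alto moving first.
- S: BR = Z, leader payoff 2.
- M: BR = X, leader payoff 11.
- L: BR = Z, leader payoff 5.
- XL: BR = X, leader payoff 15.
Maximizing over 2, 11, 5, 15, Alto chooses XL. Subgame-perfect outcome: (XL, X) with payoffs (15, 20).
For the simultaneous game, intersect best replies.
Alto's best replies: W→S; X→S; Y→XL; Z→L.
Brio's best replies: S→Z; M→X; L→Z; XL→X.
Only (L, Z) has each player best-responding; Nash payoffs (5, 17).
Alto's commitment gain: 15 − 5 = 10.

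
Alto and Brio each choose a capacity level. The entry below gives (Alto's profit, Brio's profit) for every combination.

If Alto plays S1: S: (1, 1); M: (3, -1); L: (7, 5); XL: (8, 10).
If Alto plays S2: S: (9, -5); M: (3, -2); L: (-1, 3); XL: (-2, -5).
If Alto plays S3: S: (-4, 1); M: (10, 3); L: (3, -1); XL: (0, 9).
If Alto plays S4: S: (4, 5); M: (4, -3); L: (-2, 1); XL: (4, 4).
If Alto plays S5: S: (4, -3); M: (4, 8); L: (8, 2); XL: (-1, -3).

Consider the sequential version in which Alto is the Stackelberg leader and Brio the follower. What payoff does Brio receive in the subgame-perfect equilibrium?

Work backward from Brio's decision.
- S1 → Brio plays XL (best of 1, -1, 5, 10); Alto gets 8.
- S2 → Brio plays L (best of -5, -2, 3, -5); Alto gets -1.
- S3 → Brio plays XL (best of 1, 3, -1, 9); Alto gets 0.
- S4 → Brio plays S (best of 5, -3, 1, 4); Alto gets 4.
- S5 → Brio plays M (best of -3, 8, 2, -3); Alto gets 4.
Alto's induced payoffs are 8, -1, 0, 4, 4, so Alto commits to S1. Subgame-perfect outcome: (S1, XL) with payoffs (8, 10).

10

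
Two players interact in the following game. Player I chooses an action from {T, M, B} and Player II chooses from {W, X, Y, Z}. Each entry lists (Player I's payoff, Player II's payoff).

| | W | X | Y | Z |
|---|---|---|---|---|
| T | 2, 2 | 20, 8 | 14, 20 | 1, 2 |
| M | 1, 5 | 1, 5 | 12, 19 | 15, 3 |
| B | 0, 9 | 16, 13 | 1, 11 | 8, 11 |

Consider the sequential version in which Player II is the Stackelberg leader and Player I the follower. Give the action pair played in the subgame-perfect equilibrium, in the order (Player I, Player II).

Backward induction with Player II moving first.
- W: BR = T, leader payoff 2.
- X: BR = T, leader payoff 8.
- Y: BR = T, leader payoff 20.
- Z: BR = M, leader payoff 3.
Player II's induced payoffs are 2, 8, 20, 3, so Player II commits to Y. Subgame-perfect outcome: (T, Y) with payoffs (14, 20).

(T, Y)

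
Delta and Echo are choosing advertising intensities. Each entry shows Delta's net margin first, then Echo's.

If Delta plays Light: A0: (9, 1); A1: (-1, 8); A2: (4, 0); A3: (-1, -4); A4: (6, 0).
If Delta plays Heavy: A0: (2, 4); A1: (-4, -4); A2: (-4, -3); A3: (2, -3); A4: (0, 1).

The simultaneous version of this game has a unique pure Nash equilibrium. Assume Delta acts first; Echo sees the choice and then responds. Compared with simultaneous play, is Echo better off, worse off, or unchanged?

worse off

Echo best-responds to each possible Delta move:
- Light: Echo compares 1, 8, 0, -4, 0 and picks A1; Delta would get -1.
- Heavy: Echo compares 4, -4, -3, -3, 1 and picks A0; Delta would get 2.
Delta's induced payoffs are -1, 2, so Delta commits to Heavy. Subgame-perfect outcome: (Heavy, A0) with payoffs (2, 4).
Now find the simultaneous Nash equilibrium.
Delta's best replies: A0→Light; A1→Light; A2→Light; A3→Heavy; A4→Light.
Echo's best replies: Light→A1; Heavy→A0.
The unique mutual best reply is (Light, A1), giving (-1, 8).
Echo earns 4 sequentially versus 8 at the Nash outcome: worse off.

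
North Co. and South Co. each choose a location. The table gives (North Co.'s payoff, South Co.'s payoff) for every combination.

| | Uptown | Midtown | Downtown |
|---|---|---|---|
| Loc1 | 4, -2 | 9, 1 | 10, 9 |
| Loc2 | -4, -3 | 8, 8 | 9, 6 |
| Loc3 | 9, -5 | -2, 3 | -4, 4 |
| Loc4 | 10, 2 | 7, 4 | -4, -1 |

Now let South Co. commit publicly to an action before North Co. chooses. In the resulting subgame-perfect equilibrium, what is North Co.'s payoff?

Backward induction with South Co. moving first.
- Uptown: BR = Loc4, leader payoff 2.
- Midtown: BR = Loc1, leader payoff 1.
- Downtown: BR = Loc1, leader payoff 9.
South Co.'s induced payoffs are 2, 1, 9, so South Co. commits to Downtown. Subgame-perfect outcome: (Loc1, Downtown) with payoffs (10, 9).

10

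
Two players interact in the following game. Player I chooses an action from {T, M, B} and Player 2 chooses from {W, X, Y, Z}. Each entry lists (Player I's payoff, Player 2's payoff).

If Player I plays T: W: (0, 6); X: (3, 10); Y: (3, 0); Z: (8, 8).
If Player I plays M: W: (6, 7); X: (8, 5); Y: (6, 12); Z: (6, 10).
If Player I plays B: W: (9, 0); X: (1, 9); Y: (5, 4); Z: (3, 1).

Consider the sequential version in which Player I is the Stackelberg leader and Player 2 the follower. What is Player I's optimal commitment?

M

Work backward from Player 2's decision.
- T → Player 2 plays X (best of 6, 10, 0, 8); Player I gets 3.
- M → Player 2 plays Y (best of 7, 5, 12, 10); Player I gets 6.
- B → Player 2 plays X (best of 0, 9, 4, 1); Player I gets 1.
Among 3, 6, 1, the best is 6 at M. Subgame-perfect outcome: (M, Y) with payoffs (6, 12).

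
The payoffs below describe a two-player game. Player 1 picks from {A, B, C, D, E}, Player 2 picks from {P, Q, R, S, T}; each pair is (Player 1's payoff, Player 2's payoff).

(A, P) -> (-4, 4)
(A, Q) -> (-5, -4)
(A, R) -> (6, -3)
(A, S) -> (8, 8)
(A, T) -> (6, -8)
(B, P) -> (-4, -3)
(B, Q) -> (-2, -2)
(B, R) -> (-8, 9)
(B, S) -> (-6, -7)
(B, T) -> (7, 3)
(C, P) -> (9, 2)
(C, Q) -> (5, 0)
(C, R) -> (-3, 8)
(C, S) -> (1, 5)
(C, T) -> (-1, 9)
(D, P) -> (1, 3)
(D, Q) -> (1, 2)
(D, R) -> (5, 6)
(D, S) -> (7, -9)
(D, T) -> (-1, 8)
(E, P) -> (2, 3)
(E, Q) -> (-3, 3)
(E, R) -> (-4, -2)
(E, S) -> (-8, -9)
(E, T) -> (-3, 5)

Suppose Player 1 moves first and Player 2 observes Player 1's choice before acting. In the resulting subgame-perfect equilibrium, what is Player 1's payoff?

8

Solve by backward induction (Player 1 leads).
- A → Player 2 plays S (best of 4, -4, -3, 8, -8); Player 1 gets 8.
- B → Player 2 plays R (best of -3, -2, 9, -7, 3); Player 1 gets -8.
- C → Player 2 plays T (best of 2, 0, 8, 5, 9); Player 1 gets -1.
- D → Player 2 plays T (best of 3, 2, 6, -9, 8); Player 1 gets -1.
- E → Player 2 plays T (best of 3, 3, -2, -9, 5); Player 1 gets -3.
Maximizing over 8, -8, -1, -1, -3, Player 1 chooses A. Subgame-perfect outcome: (A, S) with payoffs (8, 8).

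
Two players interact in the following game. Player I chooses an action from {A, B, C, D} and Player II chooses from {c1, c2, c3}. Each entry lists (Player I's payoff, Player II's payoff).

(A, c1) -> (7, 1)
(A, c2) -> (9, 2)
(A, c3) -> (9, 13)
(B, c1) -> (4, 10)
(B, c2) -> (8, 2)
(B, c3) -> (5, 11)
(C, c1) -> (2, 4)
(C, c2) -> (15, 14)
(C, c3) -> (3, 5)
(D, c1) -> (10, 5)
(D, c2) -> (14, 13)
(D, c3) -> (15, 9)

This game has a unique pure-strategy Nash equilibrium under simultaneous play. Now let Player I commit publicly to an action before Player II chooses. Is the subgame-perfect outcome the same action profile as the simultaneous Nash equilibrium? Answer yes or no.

Work backward from Player II's decision.
- A → Player II plays c3 (best of 1, 2, 13); Player I gets 9.
- B → Player II plays c3 (best of 10, 2, 11); Player I gets 5.
- C → Player II plays c2 (best of 4, 14, 5); Player I gets 15.
- D → Player II plays c2 (best of 5, 13, 9); Player I gets 14.
Maximizing over 9, 5, 15, 14, Player I chooses C. Subgame-perfect outcome: (C, c2) with payoffs (15, 14).
Now find the simultaneous Nash equilibrium.
Player I's best replies: c1→D; c2→C; c3→D.
Player II's best replies: A→c3; B→c3; C→c2; D→c2.
The unique mutual best reply is (C, c2), giving (15, 14).
Sequential outcome (C, c2) coincides with the Nash profile (C, c2).

yes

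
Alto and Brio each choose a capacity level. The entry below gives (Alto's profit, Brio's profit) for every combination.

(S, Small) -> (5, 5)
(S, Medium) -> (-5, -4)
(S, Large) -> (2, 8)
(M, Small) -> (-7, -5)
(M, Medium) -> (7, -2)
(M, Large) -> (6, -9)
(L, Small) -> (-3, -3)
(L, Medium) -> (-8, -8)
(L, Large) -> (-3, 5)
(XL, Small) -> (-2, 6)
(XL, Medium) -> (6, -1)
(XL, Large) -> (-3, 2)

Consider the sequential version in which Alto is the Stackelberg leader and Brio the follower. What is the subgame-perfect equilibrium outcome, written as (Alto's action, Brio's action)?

(M, Medium)

Backward induction with Alto moving first.
- S → Brio plays Large (best of 5, -4, 8); Alto gets 2.
- M → Brio plays Medium (best of -5, -2, -9); Alto gets 7.
- L → Brio plays Large (best of -3, -8, 5); Alto gets -3.
- XL → Brio plays Small (best of 6, -1, 2); Alto gets -2.
Maximizing over 2, 7, -3, -2, Alto chooses M. Subgame-perfect outcome: (M, Medium) with payoffs (7, -2).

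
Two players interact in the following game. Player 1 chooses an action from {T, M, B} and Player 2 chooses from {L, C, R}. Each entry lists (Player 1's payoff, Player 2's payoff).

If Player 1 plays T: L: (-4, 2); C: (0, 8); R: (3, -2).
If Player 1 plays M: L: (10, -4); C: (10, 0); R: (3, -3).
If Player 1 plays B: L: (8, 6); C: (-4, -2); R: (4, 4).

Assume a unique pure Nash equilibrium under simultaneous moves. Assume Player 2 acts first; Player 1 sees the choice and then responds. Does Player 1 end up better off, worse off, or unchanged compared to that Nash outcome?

worse off

Backward induction with Player 2 moving first.
- L: BR = M, leader payoff -4.
- C: BR = M, leader payoff 0.
- R: BR = B, leader payoff 4.
Player 2's induced payoffs are -4, 0, 4, so Player 2 commits to R. Subgame-perfect outcome: (B, R) with payoffs (4, 4).
Now find the simultaneous Nash equilibrium.
Player 1's best replies: L→M; C→M; R→B.
Player 2's best replies: T→C; M→C; B→L.
The unique mutual best reply is (M, C), giving (10, 0).
Player 1 earns 4 sequentially versus 10 at the Nash outcome: worse off.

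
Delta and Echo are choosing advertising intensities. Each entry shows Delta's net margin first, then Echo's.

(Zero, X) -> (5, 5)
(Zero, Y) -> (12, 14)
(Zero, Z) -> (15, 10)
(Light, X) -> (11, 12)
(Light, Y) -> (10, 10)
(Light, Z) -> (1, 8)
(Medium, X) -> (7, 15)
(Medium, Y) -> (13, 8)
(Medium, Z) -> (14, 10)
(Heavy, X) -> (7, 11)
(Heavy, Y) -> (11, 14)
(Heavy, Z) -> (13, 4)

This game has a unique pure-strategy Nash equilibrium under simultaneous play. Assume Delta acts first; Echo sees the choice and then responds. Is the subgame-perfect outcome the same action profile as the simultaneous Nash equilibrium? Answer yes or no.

no

Solve by backward induction (Delta leads).
- Zero: Echo compares 5, 14, 10 and picks Y; Delta would get 12.
- Light: Echo compares 12, 10, 8 and picks X; Delta would get 11.
- Medium: Echo compares 15, 8, 10 and picks X; Delta would get 7.
- Heavy: Echo compares 11, 14, 4 and picks Y; Delta would get 11.
Delta's induced payoffs are 12, 11, 7, 11, so Delta commits to Zero. Subgame-perfect outcome: (Zero, Y) with payoffs (12, 14).
For the simultaneous game, intersect best replies.
Delta's best replies: X→Light; Y→Medium; Z→Zero.
Echo's best replies: Zero→Y; Light→X; Medium→X; Heavy→Y.
Only (Light, X) has each player best-responding; Nash payoffs (11, 12).
Sequential outcome (Zero, Y) differs from the Nash profile (Light, X).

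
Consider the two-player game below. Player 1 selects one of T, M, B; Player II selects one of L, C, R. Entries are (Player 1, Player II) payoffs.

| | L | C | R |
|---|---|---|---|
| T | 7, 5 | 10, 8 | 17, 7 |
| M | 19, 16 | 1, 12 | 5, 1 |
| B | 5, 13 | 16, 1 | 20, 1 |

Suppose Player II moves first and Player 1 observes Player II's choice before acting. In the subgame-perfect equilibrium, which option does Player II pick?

Player 1 best-responds to each possible Player II move:
- L: BR = M, leader payoff 16.
- C: BR = B, leader payoff 1.
- R: BR = B, leader payoff 1.
Among 16, 1, 1, the best is 16 at L. Subgame-perfect outcome: (M, L) with payoffs (19, 16).

L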